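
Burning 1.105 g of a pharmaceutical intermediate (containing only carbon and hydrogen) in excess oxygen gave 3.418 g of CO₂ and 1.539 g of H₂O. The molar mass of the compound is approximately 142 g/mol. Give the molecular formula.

mol C = 3.418 g CO₂ ÷ 44.009 g/mol = 0.077666 mol
mol H = 2 × 1.539 g H₂O ÷ 18.015 g/mol = 0.17086 mol
Divide by the smallest (0.077666 mol): C 1.000, H 2.200
Multiplying each by 5 gives whole numbers: C 5.00, H 11.00
Empirical formula: C5H11
Empirical-formula mass = 71.14 g/mol; 142 ÷ 71.14 ≈ 2, so the molecular formula is C10H22.

C10H22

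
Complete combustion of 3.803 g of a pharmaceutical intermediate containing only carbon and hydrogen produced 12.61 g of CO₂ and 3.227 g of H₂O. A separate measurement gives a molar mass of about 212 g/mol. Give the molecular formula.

mol C = 12.61 g CO₂ ÷ 44.009 g/mol = 0.28653 mol
mol H = 2 × 3.227 g H₂O ÷ 18.015 g/mol = 0.35826 mol
Divide by the smallest (0.28653 mol): C 1.000, H 1.250
Multiplying each by 4 gives whole numbers: C 4.00, H 5.00
Empirical formula: C4H5
Empirical-formula mass = 53.08 g/mol; 212 ÷ 53.08 ≈ 4, so the molecular formula is C16H20.

C16H20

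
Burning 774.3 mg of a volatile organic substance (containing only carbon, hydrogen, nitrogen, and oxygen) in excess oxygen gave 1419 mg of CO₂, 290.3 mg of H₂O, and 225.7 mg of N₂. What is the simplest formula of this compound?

C4H4N2O

mol C = 1.419 g CO₂ ÷ 44.009 g/mol = 0.032243 mol
mol H = 2 × 0.2903 g H₂O ÷ 18.015 g/mol = 0.032229 mol
mol N = 2 × 0.2257 g N₂ ÷ 28.014 g/mol = 0.016113 mol
mass O = 0.7743 − (0.38728 + 0.032487 + 0.22570) = 0.12884 g → mol O = 0.12884 ÷ 15.999 = 0.0080529 mol
Divide by the smallest (0.0080529 mol): C 4.004, H 4.002, N 2.001, O 1.000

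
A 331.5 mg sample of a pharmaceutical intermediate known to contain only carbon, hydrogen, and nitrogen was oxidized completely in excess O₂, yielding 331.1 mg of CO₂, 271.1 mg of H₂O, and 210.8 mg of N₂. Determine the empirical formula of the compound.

CH4N2

mol C = 0.3311 g CO₂ ÷ 44.009 g/mol = 0.0075235 mol
mol H = 2 × 0.2711 g H₂O ÷ 18.015 g/mol = 0.030097 mol
mol N = 2 × 0.2108 g N₂ ÷ 28.014 g/mol = 0.015050 mol
Divide by the smallest (0.0075235 mol): C 1.000, H 4.000, N 2.000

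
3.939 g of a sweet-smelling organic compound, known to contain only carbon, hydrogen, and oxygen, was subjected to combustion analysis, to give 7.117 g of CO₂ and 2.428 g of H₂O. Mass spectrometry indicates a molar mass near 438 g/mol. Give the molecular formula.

mol C = 7.117 g CO₂ ÷ 44.009 g/mol = 0.16172 mol
mol H = 2 × 2.428 g H₂O ÷ 18.015 g/mol = 0.26955 mol
mass O = 3.939 − (1.9424 + 0.27171) = 1.7249 g → mol O = 1.7249 ÷ 15.999 = 0.10781 mol
Divide by the smallest (0.10781 mol): C 1.500, H 2.500, O 1.000
Multiplying each by 2 gives whole numbers: C 3.00, H 5.00, O 2.00
Empirical formula: C3H5O2
Empirical-formula mass = 73.07 g/mol; 438 ÷ 73.07 ≈ 6, so the molecular formula is C18H30O12.

C18H30O12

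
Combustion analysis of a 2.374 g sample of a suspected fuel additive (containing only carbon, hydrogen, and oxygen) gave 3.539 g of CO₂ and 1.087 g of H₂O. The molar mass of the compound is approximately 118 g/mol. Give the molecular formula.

mol C = 3.539 g CO₂ ÷ 44.009 g/mol = 0.080415 mol
mol H = 2 × 1.087 g H₂O ÷ 18.015 g/mol = 0.12068 mol
mass O = 2.374 − (0.96587 + 0.12164) = 1.2865 g → mol O = 1.2865 ÷ 15.999 = 0.080411 mol
Divide by the smallest (0.080411 mol): C 1.000, H 1.501, O 1.000
Multiplying each by 2 gives whole numbers: C 2.00, H 3.00, O 2.00
Empirical formula: C2H3O2
Empirical-formula mass = 59.04 g/mol; 118 ÷ 59.04 ≈ 2, so the molecular formula is C4H6O4.

C4H6O4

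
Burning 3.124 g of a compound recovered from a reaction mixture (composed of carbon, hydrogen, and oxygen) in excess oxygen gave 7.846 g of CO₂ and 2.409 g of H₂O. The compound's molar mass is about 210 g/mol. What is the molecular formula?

mol C = 7.846 g CO₂ ÷ 44.009 g/mol = 0.17828 mol
mol H = 2 × 2.409 g H₂O ÷ 18.015 g/mol = 0.26744 mol
mass O = 3.124 − (2.1413 + 0.26958) = 0.71307 g → mol O = 0.71307 ÷ 15.999 = 0.044570 mol
Divide by the smallest (0.044570 mol): C 4.000, H 6.001, O 1.000
Empirical formula: C4H6O
Empirical-formula mass = 70.09 g/mol; 210 ÷ 70.09 ≈ 3, so the molecular formula is C12H18O3.

C12H18O3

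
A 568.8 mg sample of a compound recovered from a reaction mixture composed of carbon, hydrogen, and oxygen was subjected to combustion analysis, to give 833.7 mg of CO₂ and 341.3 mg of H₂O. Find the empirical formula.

CH2O

mol C = 0.8337 g CO₂ ÷ 44.009 g/mol = 0.018944 mol
mol H = 2 × 0.3413 g H₂O ÷ 18.015 g/mol = 0.037891 mol
mass O = 0.5688 − (0.22753 + 0.038194) = 0.30307 g → mol O = 0.30307 ÷ 15.999 = 0.018943 mol
Divide by the smallest (0.018943 mol): C 1.000, H 2.000, O 1.000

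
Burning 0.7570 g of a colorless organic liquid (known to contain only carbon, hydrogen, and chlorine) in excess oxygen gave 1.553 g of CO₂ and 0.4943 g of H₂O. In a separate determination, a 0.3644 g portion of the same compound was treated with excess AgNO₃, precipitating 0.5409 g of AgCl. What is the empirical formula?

mol C = 1.553 g CO₂ ÷ 44.009 g/mol = 0.035288 mol
mol H = 2 × 0.4943 g H₂O ÷ 18.015 g/mol = 0.054876 mol
From the AgCl data: mol Cl per gram of compound = (0.5409 ÷ 143.318) ÷ 0.3644 = 0.010357 mol/g, so in the 0.7570 g combustion sample mol Cl = 0.0078403 mol
Divide by the smallest (0.0078403 mol): C 4.501, H 6.999, Cl 1.000
Multiplying each by 2 gives whole numbers: C 9.00, H 14.00, Cl 2.00

C9H14Cl2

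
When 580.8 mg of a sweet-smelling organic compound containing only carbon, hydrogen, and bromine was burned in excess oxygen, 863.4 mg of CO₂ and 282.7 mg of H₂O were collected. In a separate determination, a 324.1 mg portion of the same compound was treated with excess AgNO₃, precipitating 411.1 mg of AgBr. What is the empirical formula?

C5H8Br

mol C = 0.8634 g CO₂ ÷ 44.009 g/mol = 0.019619 mol
mol H = 2 × 0.2827 g H₂O ÷ 18.015 g/mol = 0.031385 mol
From the AgBr data: mol Br per gram of compound = (0.4111 ÷ 187.772) ÷ 0.3241 = 0.0067552 mol/g, so in the 0.5808 g combustion sample mol Br = 0.0039234 mol
Divide by the smallest (0.0039234 mol): C 5.000, H 7.999, Br 1.000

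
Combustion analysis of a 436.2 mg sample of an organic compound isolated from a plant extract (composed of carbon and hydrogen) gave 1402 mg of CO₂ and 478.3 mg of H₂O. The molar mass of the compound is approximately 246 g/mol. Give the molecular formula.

mol C = 1.402 g CO₂ ÷ 44.009 g/mol = 0.031857 mol
mol H = 2 × 0.4783 g H₂O ÷ 18.015 g/mol = 0.053100 mol
Divide by the smallest (0.031857 mol): C 1.000, H 1.667
Multiplying each by 3 gives whole numbers: C 3.00, H 5.00
Empirical formula: C3H5
Empirical-formula mass = 41.07 g/mol; 246 ÷ 41.07 ≈ 6, so the molecular formula is C18H30.

C18H30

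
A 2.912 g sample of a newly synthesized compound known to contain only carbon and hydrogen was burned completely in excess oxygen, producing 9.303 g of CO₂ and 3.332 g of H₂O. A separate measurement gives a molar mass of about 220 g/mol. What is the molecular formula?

C16H28

mol C = 9.303 g CO₂ ÷ 44.009 g/mol = 0.21139 mol
mol H = 2 × 3.332 g H₂O ÷ 18.015 g/mol = 0.36991 mol
Divide by the smallest (0.21139 mol): C 1.000, H 1.750
Multiplying each by 4 gives whole numbers: C 4.00, H 7.00
Empirical formula: C4H7
Empirical-formula mass = 55.10 g/mol; 220 ÷ 55.10 ≈ 4, so the molecular formula is C16H28.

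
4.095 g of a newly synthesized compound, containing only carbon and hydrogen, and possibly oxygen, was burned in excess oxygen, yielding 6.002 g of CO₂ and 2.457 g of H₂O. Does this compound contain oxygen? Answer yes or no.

yes

mol C = 6.002 g CO₂ ÷ 44.009 g/mol = 0.13638 mol
mol H = 2 × 2.457 g H₂O ÷ 18.015 g/mol = 0.27277 mol
C and H account for only 1.9130 g of the 4.095 g sample; the remaining 2.1820 g must be oxygen.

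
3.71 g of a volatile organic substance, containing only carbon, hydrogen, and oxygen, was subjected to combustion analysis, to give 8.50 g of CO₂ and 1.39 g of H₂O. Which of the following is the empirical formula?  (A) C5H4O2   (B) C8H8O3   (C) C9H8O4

mol C = 8.50 g CO₂ ÷ 44.009 g/mol = 0.1931 mol
mol H = 2 × 1.39 g H₂O ÷ 18.015 g/mol = 0.1543 mol
mass O = 3.71 − (2.320 + 0.1556) = 1.235 g → mol O = 1.235 ÷ 15.999 = 0.07717 mol
Divide by the smallest (0.07717 mol): C 2.503, H 2.000, O 1.000
Multiplying each by 2 gives whole numbers: C 5.01, H 4.00, O 2.00

(A) C5H4O2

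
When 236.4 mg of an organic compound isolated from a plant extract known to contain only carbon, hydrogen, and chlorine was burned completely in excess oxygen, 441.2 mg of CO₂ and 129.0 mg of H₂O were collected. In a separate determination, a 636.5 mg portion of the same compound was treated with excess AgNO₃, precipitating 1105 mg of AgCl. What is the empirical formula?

mol C = 0.4412 g CO₂ ÷ 44.009 g/mol = 0.010025 mol
mol H = 2 × 0.1290 g H₂O ÷ 18.015 g/mol = 0.014321 mol
From the AgCl data: mol Cl per gram of compound = (1.105 ÷ 143.318) ÷ 0.6365 = 0.012113 mol/g, so in the 0.2364 g combustion sample mol Cl = 0.0028636 mol
Divide by the smallest (0.0028636 mol): C 3.501, H 5.001, Cl 1.000
Multiplying each by 2 gives whole numbers: C 7.00, H 10.00, Cl 2.00

C7H10Cl2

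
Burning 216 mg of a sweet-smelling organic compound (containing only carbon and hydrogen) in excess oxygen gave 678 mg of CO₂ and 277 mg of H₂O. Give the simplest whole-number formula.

mol C = 0.678 g CO₂ ÷ 44.009 g/mol = 0.01541 mol
mol H = 2 × 0.277 g H₂O ÷ 18.015 g/mol = 0.03075 mol
Divide by the smallest (0.01541 mol): C 1.000, H 1.996

CH2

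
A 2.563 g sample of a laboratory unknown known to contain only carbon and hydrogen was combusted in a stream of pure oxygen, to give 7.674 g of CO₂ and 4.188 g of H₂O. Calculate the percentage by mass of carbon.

81.72%

mol C = 7.674 g CO₂ ÷ 44.009 g/mol = 0.17437 mol
mol H = 2 × 4.188 g H₂O ÷ 18.015 g/mol = 0.46495 mol
mass % C = 2.0944 g ÷ 2.563 g × 100%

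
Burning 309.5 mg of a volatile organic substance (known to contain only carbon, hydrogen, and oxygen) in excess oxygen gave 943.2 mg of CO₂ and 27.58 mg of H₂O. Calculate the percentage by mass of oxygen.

mol C = 0.9432 g CO₂ ÷ 44.009 g/mol = 0.021432 mol
mol H = 2 × 0.02758 g H₂O ÷ 18.015 g/mol = 0.0030619 mol
mass O = 0.3095 − (0.25742 + 0.0030864) = 0.048994 g → mol O = 0.048994 ÷ 15.999 = 0.0030623 mol
mass % O = 0.048994 g ÷ 0.3095 g × 100%

15.83%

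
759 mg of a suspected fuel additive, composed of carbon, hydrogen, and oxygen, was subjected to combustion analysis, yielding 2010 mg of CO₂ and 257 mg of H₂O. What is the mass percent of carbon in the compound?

72.3%

mol C = 2.01 g CO₂ ÷ 44.009 g/mol = 0.04567 mol
mol H = 2 × 0.257 g H₂O ÷ 18.015 g/mol = 0.02853 mol
mass O = 0.759 − (0.5486 + 0.02876) = 0.1817 g → mol O = 0.1817 ÷ 15.999 = 0.01135 mol
mass % C = 0.5486 g ÷ 0.759 g × 100%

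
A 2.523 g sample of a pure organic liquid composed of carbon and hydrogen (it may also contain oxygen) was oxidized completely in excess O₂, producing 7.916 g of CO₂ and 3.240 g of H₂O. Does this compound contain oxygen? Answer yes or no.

no

mol C = 7.916 g CO₂ ÷ 44.009 g/mol = 0.17987 mol
mol H = 2 × 3.240 g H₂O ÷ 18.015 g/mol = 0.35970 mol
C and H together account for 2.5230 g — essentially the entire 2.523 g sample — so the compound contains no oxygen.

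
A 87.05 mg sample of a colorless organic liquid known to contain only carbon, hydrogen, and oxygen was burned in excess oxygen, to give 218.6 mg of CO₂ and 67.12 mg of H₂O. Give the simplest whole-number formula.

mol C = 0.2186 g CO₂ ÷ 44.009 g/mol = 0.0049672 mol
mol H = 2 × 0.06712 g H₂O ÷ 18.015 g/mol = 0.0074516 mol
mass O = 0.08705 − (0.059661 + 0.0075112) = 0.019878 g → mol O = 0.019878 ÷ 15.999 = 0.0012425 mol
Divide by the smallest (0.0012425 mol): C 3.998, H 5.997, O 1.000

C4H6O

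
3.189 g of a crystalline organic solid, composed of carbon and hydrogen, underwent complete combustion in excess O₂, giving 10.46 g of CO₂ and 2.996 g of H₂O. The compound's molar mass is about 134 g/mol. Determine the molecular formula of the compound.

C10H14

mol C = 10.46 g CO₂ ÷ 44.009 g/mol = 0.23768 mol
mol H = 2 × 2.996 g H₂O ÷ 18.015 g/mol = 0.33261 mol
Divide by the smallest (0.23768 mol): C 1.000, H 1.399
Multiplying each by 5 gives whole numbers: C 5.00, H 7.00
Empirical formula: C5H7
Empirical-formula mass = 67.11 g/mol; 134 ÷ 67.11 ≈ 2, so the molecular formula is C10H14.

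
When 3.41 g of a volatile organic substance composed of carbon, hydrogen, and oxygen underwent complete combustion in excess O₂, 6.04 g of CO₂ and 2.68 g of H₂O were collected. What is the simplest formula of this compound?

C6H13O4

mol C = 6.04 g CO₂ ÷ 44.009 g/mol = 0.1372 mol
mol H = 2 × 2.68 g H₂O ÷ 18.015 g/mol = 0.2975 mol
mass O = 3.41 − (1.648 + 0.2999) = 1.462 g → mol O = 1.462 ÷ 15.999 = 0.09136 mol
Divide by the smallest (0.09136 mol): C 1.502, H 3.257, O 1.000
Multiplying each by 4 gives whole numbers: C 6.01, H 13.03, O 4.00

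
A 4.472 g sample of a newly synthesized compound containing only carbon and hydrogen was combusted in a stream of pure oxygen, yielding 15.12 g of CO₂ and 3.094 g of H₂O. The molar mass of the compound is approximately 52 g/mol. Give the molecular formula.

C4H4

mol C = 15.12 g CO₂ ÷ 44.009 g/mol = 0.34357 mol
mol H = 2 × 3.094 g H₂O ÷ 18.015 g/mol = 0.34349 mol
Divide by the smallest (0.34349 mol): C 1.000, H 1.000
Empirical formula: CH
Empirical-formula mass = 13.02 g/mol; 52 ÷ 13.02 ≈ 4, so the molecular formula is C4H4.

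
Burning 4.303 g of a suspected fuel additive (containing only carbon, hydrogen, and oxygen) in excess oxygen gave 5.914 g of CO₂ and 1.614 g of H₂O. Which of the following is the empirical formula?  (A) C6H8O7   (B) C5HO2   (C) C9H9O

mol C = 5.914 g CO₂ ÷ 44.009 g/mol = 0.13438 mol
mol H = 2 × 1.614 g H₂O ÷ 18.015 g/mol = 0.17918 mol
mass O = 4.303 − (1.6141 + 0.18062) = 2.5083 g → mol O = 2.5083 ÷ 15.999 = 0.15678 mol
Divide by the smallest (0.13438 mol): C 1.000, H 1.333, O 1.167
Multiplying each by 6 gives whole numbers: C 6.00, H 8.00, O 7.00

(A) C6H8O7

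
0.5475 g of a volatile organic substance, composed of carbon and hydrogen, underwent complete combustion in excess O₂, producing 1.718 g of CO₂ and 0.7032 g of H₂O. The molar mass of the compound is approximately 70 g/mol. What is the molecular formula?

mol C = 1.718 g CO₂ ÷ 44.009 g/mol = 0.039037 mol
mol H = 2 × 0.7032 g H₂O ÷ 18.015 g/mol = 0.078068 mol
Divide by the smallest (0.039037 mol): C 1.000, H 2.000
Empirical formula: CH2
Empirical-formula mass = 14.03 g/mol; 70 ÷ 14.03 ≈ 5, so the molecular formula is C5H10.

C5H10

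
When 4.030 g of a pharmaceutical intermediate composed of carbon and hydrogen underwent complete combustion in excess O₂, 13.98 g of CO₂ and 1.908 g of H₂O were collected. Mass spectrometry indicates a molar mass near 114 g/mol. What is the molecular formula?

C9H6

mol C = 13.98 g CO₂ ÷ 44.009 g/mol = 0.31766 mol
mol H = 2 × 1.908 g H₂O ÷ 18.015 g/mol = 0.21182 mol
Divide by the smallest (0.21182 mol): C 1.500, H 1.000
Multiplying each by 2 gives whole numbers: C 3.00, H 2.00
Empirical formula: C3H2
Empirical-formula mass = 38.05 g/mol; 114 ÷ 38.05 ≈ 3, so the molecular formula is C9H6.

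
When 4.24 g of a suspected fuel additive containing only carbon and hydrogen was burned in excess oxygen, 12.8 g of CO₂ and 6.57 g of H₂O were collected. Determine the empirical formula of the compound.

mol C = 12.8 g CO₂ ÷ 44.009 g/mol = 0.2908 mol
mol H = 2 × 6.57 g H₂O ÷ 18.015 g/mol = 0.7294 mol
Divide by the smallest (0.2908 mol): C 1.000, H 2.508
Multiplying each by 2 gives whole numbers: C 2.00, H 5.02

C2H5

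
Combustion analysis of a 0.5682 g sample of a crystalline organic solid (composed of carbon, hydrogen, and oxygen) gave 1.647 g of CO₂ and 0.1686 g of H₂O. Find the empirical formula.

C6H3O

mol C = 1.647 g CO₂ ÷ 44.009 g/mol = 0.037424 mol
mol H = 2 × 0.1686 g H₂O ÷ 18.015 g/mol = 0.018718 mol
mass O = 0.5682 − (0.44950 + 0.018867) = 0.099831 g → mol O = 0.099831 ÷ 15.999 = 0.0062398 mol
Divide by the smallest (0.0062398 mol): C 5.998, H 3.000, O 1.000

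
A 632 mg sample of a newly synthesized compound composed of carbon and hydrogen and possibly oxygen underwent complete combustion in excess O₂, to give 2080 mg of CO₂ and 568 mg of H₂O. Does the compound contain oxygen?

mol C = 2.08 g CO₂ ÷ 44.009 g/mol = 0.04726 mol
mol H = 2 × 0.568 g H₂O ÷ 18.015 g/mol = 0.06306 mol
C and H together account for 0.6312 g — essentially the entire 0.632 g sample — so the compound contains no oxygen.

no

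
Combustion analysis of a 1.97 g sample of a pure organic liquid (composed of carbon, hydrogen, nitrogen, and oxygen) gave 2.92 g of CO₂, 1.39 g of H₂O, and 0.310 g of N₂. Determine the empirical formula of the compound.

mol C = 2.92 g CO₂ ÷ 44.009 g/mol = 0.06635 mol
mol H = 2 × 1.39 g H₂O ÷ 18.015 g/mol = 0.1543 mol
mol N = 2 × 0.310 g N₂ ÷ 28.014 g/mol = 0.02213 mol
mass O = 1.97 − (0.7969 + 0.1556 + 0.3100) = 0.7075 g → mol O = 0.7075 ÷ 15.999 = 0.04422 mol
Divide by the smallest (0.02213 mol): C 2.998, H 6.973, N 1.000, O 1.998

C3H7NO2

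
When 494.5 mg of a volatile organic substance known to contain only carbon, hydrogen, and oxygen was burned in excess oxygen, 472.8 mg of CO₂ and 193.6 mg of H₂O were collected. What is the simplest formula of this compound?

CH2O2

mol C = 0.4728 g CO₂ ÷ 44.009 g/mol = 0.010743 mol
mol H = 2 × 0.1936 g H₂O ÷ 18.015 g/mol = 0.021493 mol
mass O = 0.4945 − (0.12904 + 0.021665) = 0.34380 g → mol O = 0.34380 ÷ 15.999 = 0.021489 mol
Divide by the smallest (0.010743 mol): C 1.000, H 2.001, O 2.000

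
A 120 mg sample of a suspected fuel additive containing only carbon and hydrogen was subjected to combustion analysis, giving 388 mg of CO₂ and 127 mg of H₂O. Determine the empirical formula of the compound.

mol C = 0.388 g CO₂ ÷ 44.009 g/mol = 0.008816 mol
mol H = 2 × 0.127 g H₂O ÷ 18.015 g/mol = 0.01410 mol
Divide by the smallest (0.008816 mol): C 1.000, H 1.599
Multiplying each by 5 gives whole numbers: C 5.00, H 8.00

C5H8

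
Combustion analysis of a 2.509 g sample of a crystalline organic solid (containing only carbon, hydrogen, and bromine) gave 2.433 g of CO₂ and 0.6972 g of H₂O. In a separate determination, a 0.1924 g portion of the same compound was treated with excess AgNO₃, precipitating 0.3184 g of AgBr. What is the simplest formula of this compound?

mol C = 2.433 g CO₂ ÷ 44.009 g/mol = 0.055284 mol
mol H = 2 × 0.6972 g H₂O ÷ 18.015 g/mol = 0.077402 mol
From the AgBr data: mol Br per gram of compound = (0.3184 ÷ 187.772) ÷ 0.1924 = 0.0088133 mol/g, so in the 2.509 g combustion sample mol Br = 0.022112 mol
Divide by the smallest (0.022112 mol): C 2.500, H 3.500, Br 1.000
Multiplying each by 2 gives whole numbers: C 5.00, H 7.00, Br 2.00

C5H7Br2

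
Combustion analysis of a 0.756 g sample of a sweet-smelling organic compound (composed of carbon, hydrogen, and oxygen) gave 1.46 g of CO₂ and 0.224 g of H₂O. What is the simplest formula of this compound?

mol C = 1.46 g CO₂ ÷ 44.009 g/mol = 0.03318 mol
mol H = 2 × 0.224 g H₂O ÷ 18.015 g/mol = 0.02487 mol
mass O = 0.756 − (0.3985 + 0.02507) = 0.3325 g → mol O = 0.3325 ÷ 15.999 = 0.02078 mol
Divide by the smallest (0.02078 mol): C 1.596, H 1.197, O 1.000
Multiplying each by 5 gives whole numbers: C 7.98, H 5.98, O 5.00

C8H6O5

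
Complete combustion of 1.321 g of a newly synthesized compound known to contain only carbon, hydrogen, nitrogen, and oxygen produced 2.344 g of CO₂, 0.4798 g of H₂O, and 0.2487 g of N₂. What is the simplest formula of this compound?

C9H9N3O4

mol C = 2.344 g CO₂ ÷ 44.009 g/mol = 0.053262 mol
mol H = 2 × 0.4798 g H₂O ÷ 18.015 g/mol = 0.053267 mol
mol N = 2 × 0.2487 g N₂ ÷ 28.014 g/mol = 0.017755 mol
mass O = 1.321 − (0.63973 + 0.053693 + 0.24870) = 0.37888 g → mol O = 0.37888 ÷ 15.999 = 0.023681 mol
Divide by the smallest (0.017755 mol): C 3.000, H 3.000, N 1.000, O 1.334
Multiplying each by 3 gives whole numbers: C 9.00, H 9.00, N 3.00, O 4.00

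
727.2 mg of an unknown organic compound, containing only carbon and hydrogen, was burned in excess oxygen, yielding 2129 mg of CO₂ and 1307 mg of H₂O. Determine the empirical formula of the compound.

CH3

mol C = 2.129 g CO₂ ÷ 44.009 g/mol = 0.048376 mol
mol H = 2 × 1.307 g H₂O ÷ 18.015 g/mol = 0.14510 mol
Divide by the smallest (0.048376 mol): C 1.000, H 2.999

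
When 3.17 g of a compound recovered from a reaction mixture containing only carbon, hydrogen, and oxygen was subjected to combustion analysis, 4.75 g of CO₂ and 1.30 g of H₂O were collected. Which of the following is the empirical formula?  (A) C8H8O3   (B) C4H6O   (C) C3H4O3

(C) C3H4O3

mol C = 4.75 g CO₂ ÷ 44.009 g/mol = 0.1079 mol
mol H = 2 × 1.30 g H₂O ÷ 18.015 g/mol = 0.1443 mol
mass O = 3.17 − (1.296 + 0.1455) = 1.728 g → mol O = 1.728 ÷ 15.999 = 0.1080 mol
Divide by the smallest (0.1079 mol): C 1.000, H 1.337, O 1.001
Multiplying each by 3 gives whole numbers: C 3.00, H 4.01, O 3.00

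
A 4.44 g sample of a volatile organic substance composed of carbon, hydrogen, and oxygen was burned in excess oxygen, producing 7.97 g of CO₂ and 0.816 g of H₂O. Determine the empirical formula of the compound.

C4H2O3

mol C = 7.97 g CO₂ ÷ 44.009 g/mol = 0.1811 mol
mol H = 2 × 0.816 g H₂O ÷ 18.015 g/mol = 0.09059 mol
mass O = 4.44 − (2.175 + 0.09132) = 2.174 g → mol O = 2.174 ÷ 15.999 = 0.1359 mol
Divide by the smallest (0.09059 mol): C 1.999, H 1.000, O 1.500
Multiplying each by 2 gives whole numbers: C 4.00, H 2.00, O 3.00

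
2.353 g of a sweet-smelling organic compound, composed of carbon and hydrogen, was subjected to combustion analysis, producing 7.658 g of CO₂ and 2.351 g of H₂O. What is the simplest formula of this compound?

C2H3

mol C = 7.658 g CO₂ ÷ 44.009 g/mol = 0.17401 mol
mol H = 2 × 2.351 g H₂O ÷ 18.015 g/mol = 0.26100 mol
Divide by the smallest (0.17401 mol): C 1.000, H 1.500
Multiplying each by 2 gives whole numbers: C 2.00, H 3.00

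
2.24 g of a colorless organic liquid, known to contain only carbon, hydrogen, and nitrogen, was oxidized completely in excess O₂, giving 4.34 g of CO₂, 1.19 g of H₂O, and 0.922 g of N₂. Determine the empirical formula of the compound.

C3H4N2

mol C = 4.34 g CO₂ ÷ 44.009 g/mol = 0.09862 mol
mol H = 2 × 1.19 g H₂O ÷ 18.015 g/mol = 0.1321 mol
mol N = 2 × 0.922 g N₂ ÷ 28.014 g/mol = 0.06582 mol
Divide by the smallest (0.06582 mol): C 1.498, H 2.007, N 1.000
Multiplying each by 2 gives whole numbers: C 3.00, H 4.01, N 2.00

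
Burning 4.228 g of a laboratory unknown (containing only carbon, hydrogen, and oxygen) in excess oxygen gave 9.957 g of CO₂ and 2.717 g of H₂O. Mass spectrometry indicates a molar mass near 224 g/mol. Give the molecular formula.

mol C = 9.957 g CO₂ ÷ 44.009 g/mol = 0.22625 mol
mol H = 2 × 2.717 g H₂O ÷ 18.015 g/mol = 0.30164 mol
mass O = 4.228 − (2.7175 + 0.30405) = 1.2065 g → mol O = 1.2065 ÷ 15.999 = 0.075409 mol
Divide by the smallest (0.075409 mol): C 3.000, H 4.000, O 1.000
Empirical formula: C3H4O
Empirical-formula mass = 56.06 g/mol; 224 ÷ 56.06 ≈ 4, so the molecular formula is C12H16O4.

C12H16O4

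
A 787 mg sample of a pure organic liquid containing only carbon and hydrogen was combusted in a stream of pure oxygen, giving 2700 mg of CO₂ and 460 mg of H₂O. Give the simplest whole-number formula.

C6H5

mol C = 2.70 g CO₂ ÷ 44.009 g/mol = 0.06135 mol
mol H = 2 × 0.460 g H₂O ÷ 18.015 g/mol = 0.05107 mol
Divide by the smallest (0.05107 mol): C 1.201, H 1.000
Multiplying each by 5 gives whole numbers: C 6.01, H 5.00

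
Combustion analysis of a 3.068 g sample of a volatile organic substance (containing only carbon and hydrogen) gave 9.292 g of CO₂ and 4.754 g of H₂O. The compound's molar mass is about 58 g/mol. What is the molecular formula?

mol C = 9.292 g CO₂ ÷ 44.009 g/mol = 0.21114 mol
mol H = 2 × 4.754 g H₂O ÷ 18.015 g/mol = 0.52778 mol
Divide by the smallest (0.21114 mol): C 1.000, H 2.500
Multiplying each by 2 gives whole numbers: C 2.00, H 5.00
Empirical formula: C2H5
Empirical-formula mass = 29.06 g/mol; 58 ÷ 29.06 ≈ 2, so the molecular formula is C4H10.

C4H10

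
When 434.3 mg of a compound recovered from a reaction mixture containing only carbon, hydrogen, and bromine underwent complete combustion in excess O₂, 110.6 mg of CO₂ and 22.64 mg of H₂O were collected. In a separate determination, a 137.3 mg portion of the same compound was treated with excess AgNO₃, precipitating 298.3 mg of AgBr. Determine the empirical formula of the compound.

CHBr2

mol C = 0.1106 g CO₂ ÷ 44.009 g/mol = 0.0025131 mol
mol H = 2 × 0.02264 g H₂O ÷ 18.015 g/mol = 0.0025135 mol
From the AgBr data: mol Br per gram of compound = (0.2983 ÷ 187.772) ÷ 0.1373 = 0.011570 mol/g, so in the 0.4343 g combustion sample mol Br = 0.0050251 mol
Divide by the smallest (0.0025131 mol): C 1.000, H 1.000, Br 2.000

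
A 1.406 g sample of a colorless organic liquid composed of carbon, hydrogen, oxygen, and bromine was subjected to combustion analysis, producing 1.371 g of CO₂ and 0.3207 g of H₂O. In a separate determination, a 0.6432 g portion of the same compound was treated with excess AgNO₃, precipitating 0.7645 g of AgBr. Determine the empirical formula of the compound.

mol C = 1.371 g CO₂ ÷ 44.009 g/mol = 0.031153 mol
mol H = 2 × 0.3207 g H₂O ÷ 18.015 g/mol = 0.035604 mol
From the AgBr data: mol Br per gram of compound = (0.7645 ÷ 187.772) ÷ 0.6432 = 0.0063300 mol/g, so in the 1.406 g combustion sample mol Br = 0.0088999 mol
mass O = 1.406 − (0.37418 + 0.035888 + 0.71114) = 0.28480 g → mol O = 0.28480 ÷ 15.999 = 0.017801 mol
Divide by the smallest (0.0088999 mol): C 3.500, H 4.000, Br 1.000, O 2.000
Multiplying each by 2 gives whole numbers: C 7.00, H 8.00, Br 2.00, O 4.00

C7H8Br2O4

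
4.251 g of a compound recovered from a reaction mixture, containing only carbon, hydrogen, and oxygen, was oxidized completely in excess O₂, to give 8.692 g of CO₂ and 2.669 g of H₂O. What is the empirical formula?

mol C = 8.692 g CO₂ ÷ 44.009 g/mol = 0.19751 mol
mol H = 2 × 2.669 g H₂O ÷ 18.015 g/mol = 0.29631 mol
mass O = 4.251 − (2.3722 + 0.29868) = 1.5801 g → mol O = 1.5801 ÷ 15.999 = 0.098762 mol
Divide by the smallest (0.098762 mol): C 2.000, H 3.000, O 1.000

C2H3O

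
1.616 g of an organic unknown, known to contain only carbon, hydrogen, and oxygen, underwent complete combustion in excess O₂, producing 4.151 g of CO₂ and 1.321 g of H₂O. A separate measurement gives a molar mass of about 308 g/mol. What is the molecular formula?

mol C = 4.151 g CO₂ ÷ 44.009 g/mol = 0.094322 mol
mol H = 2 × 1.321 g H₂O ÷ 18.015 g/mol = 0.14666 mol
mass O = 1.616 − (1.1329 + 0.14783) = 0.33527 g → mol O = 0.33527 ÷ 15.999 = 0.020956 mol
Divide by the smallest (0.020956 mol): C 4.501, H 6.998, O 1.000
Multiplying each by 2 gives whole numbers: C 9.00, H 14.00, O 2.00
Empirical formula: C9H14O2
Empirical-formula mass = 154.21 g/mol; 308 ÷ 154.21 ≈ 2, so the molecular formula is C18H28O4.

C18H28O4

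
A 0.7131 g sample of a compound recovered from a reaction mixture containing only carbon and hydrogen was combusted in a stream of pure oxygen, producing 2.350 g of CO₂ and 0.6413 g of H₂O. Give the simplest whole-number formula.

mol C = 2.350 g CO₂ ÷ 44.009 g/mol = 0.053398 mol
mol H = 2 × 0.6413 g H₂O ÷ 18.015 g/mol = 0.071196 mol
Divide by the smallest (0.053398 mol): C 1.000, H 1.333
Multiplying each by 3 gives whole numbers: C 3.00, H 4.00

C3H4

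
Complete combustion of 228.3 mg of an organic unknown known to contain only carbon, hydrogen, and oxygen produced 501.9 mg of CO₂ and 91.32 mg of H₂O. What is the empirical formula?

mol C = 0.5019 g CO₂ ÷ 44.009 g/mol = 0.011404 mol
mol H = 2 × 0.09132 g H₂O ÷ 18.015 g/mol = 0.010138 mol
mass O = 0.2283 − (0.13698 + 0.010219) = 0.081101 g → mol O = 0.081101 ÷ 15.999 = 0.0050692 mol
Divide by the smallest (0.0050692 mol): C 2.250, H 2.000, O 1.000
Multiplying each by 4 gives whole numbers: C 9.00, H 8.00, O 4.00

C9H8O4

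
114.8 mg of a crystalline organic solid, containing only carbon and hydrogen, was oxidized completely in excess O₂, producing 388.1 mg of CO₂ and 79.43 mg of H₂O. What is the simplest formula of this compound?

CH

mol C = 0.3881 g CO₂ ÷ 44.009 g/mol = 0.0088187 mol
mol H = 2 × 0.07943 g H₂O ÷ 18.015 g/mol = 0.0088182 mol
Divide by the smallest (0.0088182 mol): C 1.000, H 1.000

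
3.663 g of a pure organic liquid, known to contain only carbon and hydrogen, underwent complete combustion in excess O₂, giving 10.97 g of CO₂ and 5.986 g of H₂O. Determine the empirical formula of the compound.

mol C = 10.97 g CO₂ ÷ 44.009 g/mol = 0.24927 mol
mol H = 2 × 5.986 g H₂O ÷ 18.015 g/mol = 0.66456 mol
Divide by the smallest (0.24927 mol): C 1.000, H 2.666
Multiplying each by 3 gives whole numbers: C 3.00, H 8.00

C3H8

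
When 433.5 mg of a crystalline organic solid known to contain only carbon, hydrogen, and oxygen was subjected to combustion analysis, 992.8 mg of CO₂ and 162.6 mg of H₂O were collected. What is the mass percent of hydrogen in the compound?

mol C = 0.9928 g CO₂ ÷ 44.009 g/mol = 0.022559 mol
mol H = 2 × 0.1626 g H₂O ÷ 18.015 g/mol = 0.018052 mol
mass O = 0.4335 − (0.27096 + 0.018196) = 0.14435 g → mol O = 0.14435 ÷ 15.999 = 0.0090223 mol
mass % H = 0.018196 g ÷ 0.4335 g × 100%

4.20%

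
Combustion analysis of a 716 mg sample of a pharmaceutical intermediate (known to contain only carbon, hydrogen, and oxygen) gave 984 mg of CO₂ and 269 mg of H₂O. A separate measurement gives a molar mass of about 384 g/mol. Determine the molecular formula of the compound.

mol C = 0.984 g CO₂ ÷ 44.009 g/mol = 0.02236 mol
mol H = 2 × 0.269 g H₂O ÷ 18.015 g/mol = 0.02986 mol
mass O = 0.716 − (0.2686 + 0.03010) = 0.4173 g → mol O = 0.4173 ÷ 15.999 = 0.02609 mol
Divide by the smallest (0.02236 mol): C 1.000, H 1.336, O 1.167
Multiplying each by 6 gives whole numbers: C 6.00, H 8.01, O 7.00
Empirical formula: C6H8O7
Empirical-formula mass = 192.12 g/mol; 384 ÷ 192.12 ≈ 2, so the molecular formula is C12H16O14.

C12H16O14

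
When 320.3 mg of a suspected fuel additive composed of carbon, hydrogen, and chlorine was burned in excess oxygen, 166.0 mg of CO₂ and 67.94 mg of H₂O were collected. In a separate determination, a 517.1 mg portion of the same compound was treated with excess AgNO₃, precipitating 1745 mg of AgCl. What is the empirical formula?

mol C = 0.1660 g CO₂ ÷ 44.009 g/mol = 0.0037720 mol
mol H = 2 × 0.06794 g H₂O ÷ 18.015 g/mol = 0.0075426 mol
From the AgCl data: mol Cl per gram of compound = (1.745 ÷ 143.318) ÷ 0.5171 = 0.023546 mol/g, so in the 0.3203 g combustion sample mol Cl = 0.0075418 mol
Divide by the smallest (0.0037720 mol): C 1.000, H 2.000, Cl 1.999

CH2Cl2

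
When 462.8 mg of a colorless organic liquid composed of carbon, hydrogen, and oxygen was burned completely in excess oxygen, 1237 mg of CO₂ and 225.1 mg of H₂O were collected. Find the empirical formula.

C9H8O2

mol C = 1.237 g CO₂ ÷ 44.009 g/mol = 0.028108 mol
mol H = 2 × 0.2251 g H₂O ÷ 18.015 g/mol = 0.024990 mol
mass O = 0.4628 − (0.33760 + 0.025190) = 0.10001 g → mol O = 0.10001 ÷ 15.999 = 0.0062508 mol
Divide by the smallest (0.0062508 mol): C 4.497, H 3.998, O 1.000
Multiplying each by 2 gives whole numbers: C 8.99, H 8.00, O 2.00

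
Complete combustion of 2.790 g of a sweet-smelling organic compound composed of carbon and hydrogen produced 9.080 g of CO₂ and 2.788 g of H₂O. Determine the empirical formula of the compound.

mol C = 9.080 g CO₂ ÷ 44.009 g/mol = 0.20632 mol
mol H = 2 × 2.788 g H₂O ÷ 18.015 g/mol = 0.30952 mol
Divide by the smallest (0.20632 mol): C 1.000, H 1.500
Multiplying each by 2 gives whole numbers: C 2.00, H 3.00

C2H3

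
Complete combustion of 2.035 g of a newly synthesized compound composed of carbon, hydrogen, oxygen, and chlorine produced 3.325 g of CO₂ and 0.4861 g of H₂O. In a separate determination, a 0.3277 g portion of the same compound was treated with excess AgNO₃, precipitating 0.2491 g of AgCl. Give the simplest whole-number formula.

C7H5ClO4

mol C = 3.325 g CO₂ ÷ 44.009 g/mol = 0.075553 mol
mol H = 2 × 0.4861 g H₂O ÷ 18.015 g/mol = 0.053966 mol
From the AgCl data: mol Cl per gram of compound = (0.2491 ÷ 143.318) ÷ 0.3277 = 0.0053039 mol/g, so in the 2.035 g combustion sample mol Cl = 0.010793 mol
mass O = 2.035 − (0.90746 + 0.054398 + 0.38263) = 0.69051 g → mol O = 0.69051 ÷ 15.999 = 0.043160 mol
Divide by the smallest (0.010793 mol): C 7.000, H 5.000, Cl 1.000, O 3.999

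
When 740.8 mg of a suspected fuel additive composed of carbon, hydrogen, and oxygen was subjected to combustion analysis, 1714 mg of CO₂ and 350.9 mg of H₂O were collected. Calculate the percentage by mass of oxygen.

31.55%

mol C = 1.714 g CO₂ ÷ 44.009 g/mol = 0.038947 mol
mol H = 2 × 0.3509 g H₂O ÷ 18.015 g/mol = 0.038956 mol
mass O = 0.7408 − (0.46779 + 0.039268) = 0.23374 g → mol O = 0.23374 ÷ 15.999 = 0.014610 mol
mass % O = 0.23374 g ÷ 0.7408 g × 100%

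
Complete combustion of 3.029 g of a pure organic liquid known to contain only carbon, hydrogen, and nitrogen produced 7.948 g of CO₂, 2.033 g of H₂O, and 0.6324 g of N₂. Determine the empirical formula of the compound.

mol C = 7.948 g CO₂ ÷ 44.009 g/mol = 0.18060 mol
mol H = 2 × 2.033 g H₂O ÷ 18.015 g/mol = 0.22570 mol
mol N = 2 × 0.6324 g N₂ ÷ 28.014 g/mol = 0.045149 mol
Divide by the smallest (0.045149 mol): C 4.000, H 4.999, N 1.000

C4H5N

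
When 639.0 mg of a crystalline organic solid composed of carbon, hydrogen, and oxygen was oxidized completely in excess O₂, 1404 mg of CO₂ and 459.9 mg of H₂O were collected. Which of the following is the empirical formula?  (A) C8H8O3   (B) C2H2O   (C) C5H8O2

(C) C5H8O2

mol C = 1.404 g CO₂ ÷ 44.009 g/mol = 0.031903 mol
mol H = 2 × 0.4599 g H₂O ÷ 18.015 g/mol = 0.051057 mol
mass O = 0.6390 − (0.38318 + 0.051466) = 0.20435 g → mol O = 0.20435 ÷ 15.999 = 0.012773 mol
Divide by the smallest (0.012773 mol): C 2.498, H 3.997, O 1.000
Multiplying each by 2 gives whole numbers: C 5.00, H 7.99, O 2.00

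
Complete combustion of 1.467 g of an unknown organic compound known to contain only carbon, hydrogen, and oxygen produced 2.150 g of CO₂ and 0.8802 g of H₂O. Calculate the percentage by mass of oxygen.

53.29%

mol C = 2.150 g CO₂ ÷ 44.009 g/mol = 0.048854 mol
mol H = 2 × 0.8802 g H₂O ÷ 18.015 g/mol = 0.097719 mol
mass O = 1.467 − (0.58678 + 0.098500) = 0.78172 g → mol O = 0.78172 ÷ 15.999 = 0.048860 mol
mass % O = 0.78172 g ÷ 1.467 g × 100%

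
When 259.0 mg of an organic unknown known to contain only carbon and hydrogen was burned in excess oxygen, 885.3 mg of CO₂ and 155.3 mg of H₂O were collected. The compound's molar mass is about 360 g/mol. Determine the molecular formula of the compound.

mol C = 0.8853 g CO₂ ÷ 44.009 g/mol = 0.020116 mol
mol H = 2 × 0.1553 g H₂O ÷ 18.015 g/mol = 0.017241 mol
Divide by the smallest (0.017241 mol): C 1.167, H 1.000
Multiplying each by 6 gives whole numbers: C 7.00, H 6.00
Empirical formula: C7H6
Empirical-formula mass = 90.12 g/mol; 360 ÷ 90.12 ≈ 4, so the molecular formula is C28H24.

C28H24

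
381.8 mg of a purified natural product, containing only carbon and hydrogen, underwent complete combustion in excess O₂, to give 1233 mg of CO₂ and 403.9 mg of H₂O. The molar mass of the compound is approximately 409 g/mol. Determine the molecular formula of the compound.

C30H48

mol C = 1.233 g CO₂ ÷ 44.009 g/mol = 0.028017 mol
mol H = 2 × 0.4039 g H₂O ÷ 18.015 g/mol = 0.044840 mol
Divide by the smallest (0.028017 mol): C 1.000, H 1.600
Multiplying each by 5 gives whole numbers: C 5.00, H 8.00
Empirical formula: C5H8
Empirical-formula mass = 68.12 g/mol; 409 ÷ 68.12 ≈ 6, so the molecular formula is C30H48.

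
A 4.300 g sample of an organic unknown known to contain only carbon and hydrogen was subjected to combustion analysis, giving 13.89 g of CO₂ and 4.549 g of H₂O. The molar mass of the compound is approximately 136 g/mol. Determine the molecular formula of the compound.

mol C = 13.89 g CO₂ ÷ 44.009 g/mol = 0.31562 mol
mol H = 2 × 4.549 g H₂O ÷ 18.015 g/mol = 0.50502 mol
Divide by the smallest (0.31562 mol): C 1.000, H 1.600
Multiplying each by 5 gives whole numbers: C 5.00, H 8.00
Empirical formula: C5H8
Empirical-formula mass = 68.12 g/mol; 136 ÷ 68.12 ≈ 2, so the molecular formula is C10H16.

C10H16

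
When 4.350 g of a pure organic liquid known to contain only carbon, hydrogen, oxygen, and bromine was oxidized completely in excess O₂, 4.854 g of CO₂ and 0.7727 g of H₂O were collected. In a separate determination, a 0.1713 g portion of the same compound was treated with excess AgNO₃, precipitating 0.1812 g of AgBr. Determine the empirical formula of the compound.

C9H7Br2O5

mol C = 4.854 g CO₂ ÷ 44.009 g/mol = 0.11030 mol
mol H = 2 × 0.7727 g H₂O ÷ 18.015 g/mol = 0.085784 mol
From the AgBr data: mol Br per gram of compound = (0.1812 ÷ 187.772) ÷ 0.1713 = 0.0056334 mol/g, so in the 4.350 g combustion sample mol Br = 0.024505 mol
mass O = 4.350 − (1.3248 + 0.086470 + 1.9581) = 0.98070 g → mol O = 0.98070 ÷ 15.999 = 0.061298 mol
Divide by the smallest (0.024505 mol): C 4.501, H 3.501, Br 1.000, O 2.501
Multiplying each by 2 gives whole numbers: C 9.00, H 7.00, Br 2.00, O 5.00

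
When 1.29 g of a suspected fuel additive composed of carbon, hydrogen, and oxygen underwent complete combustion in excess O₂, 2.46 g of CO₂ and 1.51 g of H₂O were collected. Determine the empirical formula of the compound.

mol C = 2.46 g CO₂ ÷ 44.009 g/mol = 0.05590 mol
mol H = 2 × 1.51 g H₂O ÷ 18.015 g/mol = 0.1676 mol
mass O = 1.29 − (0.6714 + 0.1690) = 0.4496 g → mol O = 0.4496 ÷ 15.999 = 0.02810 mol
Divide by the smallest (0.02810 mol): C 1.989, H 5.965, O 1.000

C2H6O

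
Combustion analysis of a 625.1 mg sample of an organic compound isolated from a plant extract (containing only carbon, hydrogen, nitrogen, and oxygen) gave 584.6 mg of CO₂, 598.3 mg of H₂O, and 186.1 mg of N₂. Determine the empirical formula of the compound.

mol C = 0.5846 g CO₂ ÷ 44.009 g/mol = 0.013284 mol
mol H = 2 × 0.5983 g H₂O ÷ 18.015 g/mol = 0.066422 mol
mol N = 2 × 0.1861 g N₂ ÷ 28.014 g/mol = 0.013286 mol
mass O = 0.6251 − (0.15955 + 0.066954 + 0.18610) = 0.21250 g → mol O = 0.21250 ÷ 15.999 = 0.013282 mol
Divide by the smallest (0.013282 mol): C 1.000, H 5.001, N 1.000, O 1.000

CH5NO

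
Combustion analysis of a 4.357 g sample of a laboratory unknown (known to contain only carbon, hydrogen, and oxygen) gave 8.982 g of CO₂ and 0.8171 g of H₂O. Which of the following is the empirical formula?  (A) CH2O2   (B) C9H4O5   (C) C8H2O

(B) C9H4O5

mol C = 8.982 g CO₂ ÷ 44.009 g/mol = 0.20409 mol
mol H = 2 × 0.8171 g H₂O ÷ 18.015 g/mol = 0.090713 mol
mass O = 4.357 − (2.4514 + 0.091439) = 1.8142 g → mol O = 1.8142 ÷ 15.999 = 0.11339 mol
Divide by the smallest (0.090713 mol): C 2.250, H 1.000, O 1.250
Multiplying each by 4 gives whole numbers: C 9.00, H 4.00, O 5.00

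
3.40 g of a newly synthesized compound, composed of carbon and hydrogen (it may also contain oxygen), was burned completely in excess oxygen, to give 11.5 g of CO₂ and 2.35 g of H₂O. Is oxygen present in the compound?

mol C = 11.5 g CO₂ ÷ 44.009 g/mol = 0.2613 mol
mol H = 2 × 2.35 g H₂O ÷ 18.015 g/mol = 0.2609 mol
C and H together account for 3.402 g — essentially the entire 3.40 g sample — so the compound contains no oxygen.

no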